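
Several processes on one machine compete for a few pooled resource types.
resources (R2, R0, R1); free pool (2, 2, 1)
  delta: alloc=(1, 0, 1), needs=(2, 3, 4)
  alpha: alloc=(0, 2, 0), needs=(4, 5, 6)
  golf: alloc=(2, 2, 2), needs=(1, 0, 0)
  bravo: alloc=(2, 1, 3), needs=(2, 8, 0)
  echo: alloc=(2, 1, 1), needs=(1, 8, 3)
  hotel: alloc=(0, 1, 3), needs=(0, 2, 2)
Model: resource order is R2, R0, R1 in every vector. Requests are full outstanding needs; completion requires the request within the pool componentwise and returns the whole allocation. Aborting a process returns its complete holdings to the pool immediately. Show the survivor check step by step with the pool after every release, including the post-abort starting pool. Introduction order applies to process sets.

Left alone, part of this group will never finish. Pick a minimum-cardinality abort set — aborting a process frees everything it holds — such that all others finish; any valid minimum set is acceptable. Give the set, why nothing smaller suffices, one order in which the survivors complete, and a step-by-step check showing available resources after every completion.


Abort bravo.
Key observation: echo had no path to completion before; after the abort of bravo ((2, 1, 3) returned), step 5 is where it fits.
No smaller set exists: with zero aborts the deadlock remains.
Survivors finish in the order: golf, delta, alpha, hotel, echo. Check, step by step (pool after the aborts first):
  pool = (4, 3, 4)
  golf needs (1, 0, 0) <= (4, 3, 4) -> finishes; pool += (2, 2, 2) = (6, 5, 6)
  delta needs (2, 3, 4) <= (6, 5, 6) -> finishes; pool += (1, 0, 1) = (7, 5, 7)
  alpha needs (4, 5, 6) <= (7, 5, 7) -> finishes; pool += (0, 2, 0) = (7, 7, 7)
  hotel needs (0, 2, 2) <= (7, 7, 7) -> finishes; pool += (0, 1, 3) = (7, 8, 10)
  echo needs (1, 8, 3) <= (7, 8, 10) -> finishes; pool += (2, 1, 1) = (9, 9, 11)


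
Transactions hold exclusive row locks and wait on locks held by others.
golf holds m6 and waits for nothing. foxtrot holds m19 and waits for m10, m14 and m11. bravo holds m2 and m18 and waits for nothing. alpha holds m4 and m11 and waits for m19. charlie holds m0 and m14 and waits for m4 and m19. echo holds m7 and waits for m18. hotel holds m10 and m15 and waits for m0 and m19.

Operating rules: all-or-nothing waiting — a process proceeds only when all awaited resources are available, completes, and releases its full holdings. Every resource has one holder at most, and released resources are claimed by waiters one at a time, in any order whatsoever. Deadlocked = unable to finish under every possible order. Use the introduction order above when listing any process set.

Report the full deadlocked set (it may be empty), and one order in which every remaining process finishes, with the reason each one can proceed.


Deadlocked set: foxtrot, alpha, charlie and hotel.
Key observation: foxtrot -> alpha -> foxtrot is a circular wait — nothing in it can go first; charlie and hotel are caught in further circular waits.
One completion order for the rest: bravo, golf, echo.
Walking it through:
  bravo: no waits; runs immediately, freeing m2 and m18
  golf: no waits; runs immediately, freeing m6
  echo waits on m18 — all released -> runs and releases m7


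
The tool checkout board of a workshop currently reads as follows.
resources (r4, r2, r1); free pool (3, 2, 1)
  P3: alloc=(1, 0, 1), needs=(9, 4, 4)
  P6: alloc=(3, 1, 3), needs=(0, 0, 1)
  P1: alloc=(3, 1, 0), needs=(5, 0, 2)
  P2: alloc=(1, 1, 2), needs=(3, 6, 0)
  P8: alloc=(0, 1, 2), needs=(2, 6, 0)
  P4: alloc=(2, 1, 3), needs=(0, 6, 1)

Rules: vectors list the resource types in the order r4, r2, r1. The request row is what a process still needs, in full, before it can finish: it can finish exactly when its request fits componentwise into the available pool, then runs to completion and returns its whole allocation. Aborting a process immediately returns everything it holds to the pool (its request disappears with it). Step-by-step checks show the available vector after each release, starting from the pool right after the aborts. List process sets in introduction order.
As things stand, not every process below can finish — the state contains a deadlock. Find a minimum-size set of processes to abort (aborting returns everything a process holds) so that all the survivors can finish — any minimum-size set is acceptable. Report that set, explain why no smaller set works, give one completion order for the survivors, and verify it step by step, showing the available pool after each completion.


Abort P8 and P4.
Key observation: P2 had no path to completion before; after the abort of P8 and P4 ((2, 2, 5) returned), step 4 is where it fits.
No one abort is enough; case by case: P3 alone leaves P2 blocked (short on r2); P6 alone leaves P2 blocked (short on r2); P1 alone leaves P2 blocked (short on r2); P2 alone leaves P8 blocked (short on r2); P8 alone leaves P2 blocked (short on r2); P4 alone leaves P2 blocked (short on r2).
One survivor order: P6, P1, P3, P2. Verifying each step (post-abort pool first):
  pool = (5, 4, 6)
  run P6 (needs (0, 0, 1), free (5, 4, 6)); after release of (3, 1, 3) the pool is (8, 5, 9)
  run P1 (needs (5, 0, 2), free (8, 5, 9)); after release of (3, 1, 0) the pool is (11, 6, 9)
  run P3 (needs (9, 4, 4), free (11, 6, 9)); after release of (1, 0, 1) the pool is (12, 6, 10)
  run P2 (needs (3, 6, 0), free (12, 6, 10)); after release of (1, 1, 2) the pool is (13, 7, 12)


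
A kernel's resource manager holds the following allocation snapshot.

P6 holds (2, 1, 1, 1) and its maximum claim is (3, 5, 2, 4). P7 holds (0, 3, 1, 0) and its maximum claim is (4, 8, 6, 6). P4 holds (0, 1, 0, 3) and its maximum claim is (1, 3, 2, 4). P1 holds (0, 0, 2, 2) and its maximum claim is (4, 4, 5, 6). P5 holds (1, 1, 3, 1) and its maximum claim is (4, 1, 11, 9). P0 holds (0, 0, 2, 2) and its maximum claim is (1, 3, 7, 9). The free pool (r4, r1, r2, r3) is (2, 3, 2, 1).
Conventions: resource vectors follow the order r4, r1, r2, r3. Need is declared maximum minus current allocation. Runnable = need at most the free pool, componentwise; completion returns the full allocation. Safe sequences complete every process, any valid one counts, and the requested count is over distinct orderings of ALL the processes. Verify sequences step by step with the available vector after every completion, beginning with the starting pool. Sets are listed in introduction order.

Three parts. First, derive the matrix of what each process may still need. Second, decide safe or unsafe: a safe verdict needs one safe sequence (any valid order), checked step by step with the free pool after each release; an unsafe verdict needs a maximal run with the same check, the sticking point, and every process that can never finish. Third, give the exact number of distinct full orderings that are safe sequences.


(1) Need matrix, components ordered r4, r1, r2, r3:
  P6: (1, 4, 1, 3)
  P7: (4, 5, 5, 6)
  P4: (1, 2, 2, 1)
  P1: (4, 4, 3, 4)
  P5: (3, 0, 8, 8)
  P0: (1, 3, 5, 7)
(2) SAFE. One safe sequence: P4, P6, P1, P7, P0, P5.
Key observation: P4 is the earliest step where a requested resource binds exactly: need (1, 2, 2, 1), pool (2, 3, 2, 1) at its turn.
Step-by-step check:
  pool = (2, 3, 2, 1)
  P4 needs (1, 2, 2, 1) <= (2, 3, 2, 1) -> finishes; pool += (0, 1, 0, 3) = (2, 4, 2, 4)
  P6 needs (1, 4, 1, 3) <= (2, 4, 2, 4) -> finishes; pool += (2, 1, 1, 1) = (4, 5, 3, 5)
  P1 needs (4, 4, 3, 4) <= (4, 5, 3, 5) -> finishes; pool += (0, 0, 2, 2) = (4, 5, 5, 7)
  P7 needs (4, 5, 5, 6) <= (4, 5, 5, 7) -> finishes; pool += (0, 3, 1, 0) = (4, 8, 6, 7)
  P0 needs (1, 3, 5, 7) <= (4, 8, 6, 7) -> finishes; pool += (0, 0, 2, 2) = (4, 8, 8, 9)
  P5 needs (3, 0, 8, 8) <= (4, 8, 8, 9) -> finishes; pool += (1, 1, 3, 1) = (5, 9, 11, 10)
(3) Exactly 2 of the possible complete orderings are safe sequences.


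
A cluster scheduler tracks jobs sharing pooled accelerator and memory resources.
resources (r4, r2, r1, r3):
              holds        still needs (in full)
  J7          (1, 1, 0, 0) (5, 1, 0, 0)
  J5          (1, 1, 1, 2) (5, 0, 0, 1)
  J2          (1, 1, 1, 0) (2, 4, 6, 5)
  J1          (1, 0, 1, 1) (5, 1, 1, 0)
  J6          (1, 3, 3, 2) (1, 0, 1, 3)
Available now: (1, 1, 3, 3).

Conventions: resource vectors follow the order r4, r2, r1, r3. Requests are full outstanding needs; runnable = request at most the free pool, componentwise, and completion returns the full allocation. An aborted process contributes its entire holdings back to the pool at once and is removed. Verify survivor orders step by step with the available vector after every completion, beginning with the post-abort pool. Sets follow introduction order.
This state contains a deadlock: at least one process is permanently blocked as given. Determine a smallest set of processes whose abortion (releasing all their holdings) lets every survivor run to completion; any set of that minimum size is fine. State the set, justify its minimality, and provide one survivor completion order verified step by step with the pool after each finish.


Abort J7 and J1.
Key observation: J5 had no path to completion before; after the abort of J7 and J1 ((2, 1, 1, 1) returned), step 3 is where it fits.
Why nothing smaller works — every single abort fails: J7 alone leaves J5 blocked (short on r4); J5 alone leaves J7 blocked (short on r4); J2 alone leaves J7 blocked (short on r4); J1 alone leaves J7 blocked (short on r4); J6 alone leaves J7 blocked (short on r4).
One survivor order: J6, J2, J5. Step-by-step check (post-abort pool first):
  pool = (3, 2, 4, 4)
  J6 needs (1, 0, 1, 3) <= (3, 2, 4, 4) -> finishes; pool += (1, 3, 3, 2) = (4, 5, 7, 6)
  J2 needs (2, 4, 6, 5) <= (4, 5, 7, 6) -> finishes; pool += (1, 1, 1, 0) = (5, 6, 8, 6)
  J5 needs (5, 0, 0, 1) <= (5, 6, 8, 6) -> finishes; pool += (1, 1, 1, 2) = (6, 7, 9, 8)


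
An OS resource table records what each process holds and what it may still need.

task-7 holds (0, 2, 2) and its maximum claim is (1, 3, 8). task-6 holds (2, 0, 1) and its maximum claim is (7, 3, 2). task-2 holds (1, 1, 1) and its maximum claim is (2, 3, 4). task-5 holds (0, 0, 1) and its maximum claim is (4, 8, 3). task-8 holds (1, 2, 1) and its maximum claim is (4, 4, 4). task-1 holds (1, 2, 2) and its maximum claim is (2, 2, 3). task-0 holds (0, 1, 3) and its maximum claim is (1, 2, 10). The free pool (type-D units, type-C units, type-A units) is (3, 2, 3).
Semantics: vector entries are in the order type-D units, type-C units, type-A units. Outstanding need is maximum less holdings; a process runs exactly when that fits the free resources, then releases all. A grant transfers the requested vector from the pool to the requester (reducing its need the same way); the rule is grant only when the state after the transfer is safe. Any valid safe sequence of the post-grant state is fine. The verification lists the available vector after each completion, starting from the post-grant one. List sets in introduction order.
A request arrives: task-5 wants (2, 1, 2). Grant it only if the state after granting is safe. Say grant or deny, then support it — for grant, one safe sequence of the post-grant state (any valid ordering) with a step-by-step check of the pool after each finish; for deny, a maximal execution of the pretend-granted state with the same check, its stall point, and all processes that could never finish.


DENY. Granting would leave the state unsafe.
Key observation: after task-1, task-2, task-8 the pool peaks at (4, 6, 5), and each blocked process is short somewhere: task-7 on type-A units; task-6 on type-D units; task-5 on type-C units; task-0 on type-A units.
On the post-grant state, task-1, task-2, task-8 is a maximal run — nothing extends it. Walking it through:
  pool = (1, 1, 1)
  run task-1 (needs (1, 0, 1), free (1, 1, 1)); after release of (1, 2, 2) the pool is (2, 3, 3)
  run task-2 (needs (1, 2, 3), free (2, 3, 3)); after release of (1, 1, 1) the pool is (3, 4, 4)
  run task-8 (needs (3, 2, 3), free (3, 4, 4)); after release of (1, 2, 1) the pool is (4, 6, 5)
  task-7 cannot run: need (1, 1, 6) vs free (4, 6, 5) (insufficient type-A units)
  task-6 cannot run: need (5, 3, 1) vs free (4, 6, 5) (insufficient type-D units)
  task-5 cannot run: need (2, 7, 0) vs free (4, 6, 5) (insufficient type-C units)
  task-0 cannot run: need (1, 1, 7) vs free (4, 6, 5) (insufficient type-A units)
Had the request been granted, task-7, task-6, task-5 and task-0 could never finish.


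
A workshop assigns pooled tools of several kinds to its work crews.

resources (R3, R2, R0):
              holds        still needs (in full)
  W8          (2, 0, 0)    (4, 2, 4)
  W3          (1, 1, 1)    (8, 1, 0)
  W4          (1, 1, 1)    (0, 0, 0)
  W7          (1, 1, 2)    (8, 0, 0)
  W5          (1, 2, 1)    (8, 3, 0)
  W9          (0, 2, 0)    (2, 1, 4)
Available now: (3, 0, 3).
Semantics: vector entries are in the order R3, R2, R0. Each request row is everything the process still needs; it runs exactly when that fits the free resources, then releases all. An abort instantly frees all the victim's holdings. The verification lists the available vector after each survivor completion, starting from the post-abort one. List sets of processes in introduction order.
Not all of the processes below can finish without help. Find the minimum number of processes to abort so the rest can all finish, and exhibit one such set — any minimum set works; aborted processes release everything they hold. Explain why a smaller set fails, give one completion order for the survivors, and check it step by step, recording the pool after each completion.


The answer: abort W3 and W7.
Key observation: the deadlocked W5 becomes finishable only because W3 and W7 released (2, 2, 3); it completes at step 4 below.
Why nothing smaller works — every single abort fails: W8 alone leaves W3 blocked (short on R3); W3 alone leaves W7 blocked (short on R3); W4 alone leaves W3 blocked (short on R3); W7 alone leaves W3 blocked (short on R3); W5 alone leaves W3 blocked (short on R3); W9 alone leaves W3 blocked (short on R3).
The survivors complete as W4, W8, W9, W5. Step-by-step check (starting from the post-abort pool):
  pool = (5, 2, 6)
  W4: need (0, 0, 0) fits (5, 2, 6); releases (1, 1, 1), pool now (6, 3, 7)
  W8: need (4, 2, 4) fits (6, 3, 7); releases (2, 0, 0), pool now (8, 3, 7)
  W9: need (2, 1, 4) fits (8, 3, 7); releases (0, 2, 0), pool now (8, 5, 7)
  W5: need (8, 3, 0) fits (8, 5, 7); releases (1, 2, 1), pool now (9, 7, 8)


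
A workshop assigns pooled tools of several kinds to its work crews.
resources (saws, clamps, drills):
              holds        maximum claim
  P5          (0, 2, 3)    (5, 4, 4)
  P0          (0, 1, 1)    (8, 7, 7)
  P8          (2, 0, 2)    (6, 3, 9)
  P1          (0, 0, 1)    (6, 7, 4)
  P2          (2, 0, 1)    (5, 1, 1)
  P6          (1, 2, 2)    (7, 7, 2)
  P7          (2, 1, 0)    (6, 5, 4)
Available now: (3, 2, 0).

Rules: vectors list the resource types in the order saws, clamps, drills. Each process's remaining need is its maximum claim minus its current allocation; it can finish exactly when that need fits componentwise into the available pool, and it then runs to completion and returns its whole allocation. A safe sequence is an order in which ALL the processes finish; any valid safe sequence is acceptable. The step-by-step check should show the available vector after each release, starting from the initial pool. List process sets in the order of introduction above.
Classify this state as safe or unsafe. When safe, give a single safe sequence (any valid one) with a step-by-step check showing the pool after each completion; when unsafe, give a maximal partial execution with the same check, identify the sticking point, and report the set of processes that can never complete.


SAFE — a valid safe sequence is P2, P5, P7, P6, P0, P8, P1.
Key observation: the first exact fit in this order is P2 — it needs (3, 1, 0) with (3, 2, 0) free, meeting a requested resource to the last unit.
Walking it through:
  pool = (3, 2, 0)
  run P2 (needs (3, 1, 0), free (3, 2, 0)); after release of (2, 0, 1) the pool is (5, 2, 1)
  run P5 (needs (5, 2, 1), free (5, 2, 1)); after release of (0, 2, 3) the pool is (5, 4, 4)
  run P7 (needs (4, 4, 4), free (5, 4, 4)); after release of (2, 1, 0) the pool is (7, 5, 4)
  run P6 (needs (6, 5, 0), free (7, 5, 4)); after release of (1, 2, 2) the pool is (8, 7, 6)
  run P0 (needs (8, 6, 6), free (8, 7, 6)); after release of (0, 1, 1) the pool is (8, 8, 7)
  run P8 (needs (4, 3, 7), free (8, 8, 7)); after release of (2, 0, 2) the pool is (10, 8, 9)
  run P1 (needs (6, 7, 3), free (10, 8, 9)); after release of (0, 0, 1) the pool is (10, 8, 10)


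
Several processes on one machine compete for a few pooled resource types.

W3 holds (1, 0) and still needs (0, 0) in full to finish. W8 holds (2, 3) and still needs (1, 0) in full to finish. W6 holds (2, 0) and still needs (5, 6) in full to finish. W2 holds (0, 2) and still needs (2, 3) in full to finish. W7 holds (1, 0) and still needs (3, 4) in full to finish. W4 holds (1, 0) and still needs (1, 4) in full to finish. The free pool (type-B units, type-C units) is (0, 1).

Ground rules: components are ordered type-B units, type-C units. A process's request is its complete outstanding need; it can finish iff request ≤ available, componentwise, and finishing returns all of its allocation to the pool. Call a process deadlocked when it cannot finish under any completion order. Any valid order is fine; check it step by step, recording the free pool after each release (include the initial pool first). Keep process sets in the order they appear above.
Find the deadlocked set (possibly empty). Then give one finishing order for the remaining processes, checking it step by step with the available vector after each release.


No process is deadlocked.
Key observation: W3 fits the free pool immediately, and its release cascades until everyone finishes.
One completion order for the rest: W3, W8, W4, W2, W7, W6. Check, step by step:
  pool = (0, 1)
  W3 needs (0, 0) <= (0, 1) -> finishes; pool += (1, 0) = (1, 1)
  W8 needs (1, 0) <= (1, 1) -> finishes; pool += (2, 3) = (3, 4)
  W4 needs (1, 4) <= (3, 4) -> finishes; pool += (1, 0) = (4, 4)
  W2 needs (2, 3) <= (4, 4) -> finishes; pool += (0, 2) = (4, 6)
  W7 needs (3, 4) <= (4, 6) -> finishes; pool += (1, 0) = (5, 6)
  W6 needs (5, 6) <= (5, 6) -> finishes; pool += (2, 0) = (7, 6)


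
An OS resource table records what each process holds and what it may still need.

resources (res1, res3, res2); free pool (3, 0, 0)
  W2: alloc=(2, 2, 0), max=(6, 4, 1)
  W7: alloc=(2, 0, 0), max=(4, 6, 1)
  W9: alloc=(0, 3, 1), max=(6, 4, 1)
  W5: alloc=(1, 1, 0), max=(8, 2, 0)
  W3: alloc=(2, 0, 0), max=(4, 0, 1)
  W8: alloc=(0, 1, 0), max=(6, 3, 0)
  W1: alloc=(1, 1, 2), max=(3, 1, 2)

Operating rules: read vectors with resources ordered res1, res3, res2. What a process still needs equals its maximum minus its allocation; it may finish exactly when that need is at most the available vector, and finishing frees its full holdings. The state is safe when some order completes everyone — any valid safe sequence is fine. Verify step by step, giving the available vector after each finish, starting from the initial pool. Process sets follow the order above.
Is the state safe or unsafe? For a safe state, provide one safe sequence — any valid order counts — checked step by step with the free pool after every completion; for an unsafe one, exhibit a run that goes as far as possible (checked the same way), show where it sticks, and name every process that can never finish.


The state is SAFE; one workable sequence: W1, W3, W9, W2, W8, W7, W5.
Key observation: the first exact fit in this order is W9 — it needs (6, 1, 0) with (6, 1, 2) free, meeting a requested resource to the last unit.
Walking it through:
  pool = (3, 0, 0)
  W1 needs (2, 0, 0) <= (3, 0, 0) -> finishes; pool += (1, 1, 2) = (4, 1, 2)
  W3 needs (2, 0, 1) <= (4, 1, 2) -> finishes; pool += (2, 0, 0) = (6, 1, 2)
  W9 needs (6, 1, 0) <= (6, 1, 2) -> finishes; pool += (0, 3, 1) = (6, 4, 3)
  W2 needs (4, 2, 1) <= (6, 4, 3) -> finishes; pool += (2, 2, 0) = (8, 6, 3)
  W8 needs (6, 2, 0) <= (8, 6, 3) -> finishes; pool += (0, 1, 0) = (8, 7, 3)
  W7 needs (2, 6, 1) <= (8, 7, 3) -> finishes; pool += (2, 0, 0) = (10, 7, 3)
  W5 needs (7, 1, 0) <= (10, 7, 3) -> finishes; pool += (1, 1, 0) = (11, 8, 3)


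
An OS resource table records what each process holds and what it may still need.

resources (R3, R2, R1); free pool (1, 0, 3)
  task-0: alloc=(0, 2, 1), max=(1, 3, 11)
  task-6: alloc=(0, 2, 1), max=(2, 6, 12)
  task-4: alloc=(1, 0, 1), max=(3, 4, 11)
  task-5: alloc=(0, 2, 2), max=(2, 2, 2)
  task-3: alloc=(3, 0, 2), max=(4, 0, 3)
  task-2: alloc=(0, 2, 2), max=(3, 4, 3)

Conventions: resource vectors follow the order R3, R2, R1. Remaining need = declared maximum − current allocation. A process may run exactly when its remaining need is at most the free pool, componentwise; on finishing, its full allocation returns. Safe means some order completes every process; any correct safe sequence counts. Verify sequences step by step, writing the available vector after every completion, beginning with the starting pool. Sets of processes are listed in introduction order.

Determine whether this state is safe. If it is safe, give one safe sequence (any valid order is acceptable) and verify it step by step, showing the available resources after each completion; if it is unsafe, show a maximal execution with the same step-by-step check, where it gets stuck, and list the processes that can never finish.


The state is UNSAFE.
Key observation: R1 is the bottleneck — with task-3, task-5, task-2 done the pool holds (4, 4, 9), short of every remaining need.
The run task-3, task-5, task-2 cannot be extended any further. Step-by-step check:
  pool = (1, 0, 3)
  task-3: need (1, 0, 1) fits (1, 0, 3); releases (3, 0, 2), pool now (4, 0, 5)
  task-5: need (2, 0, 0) fits (4, 0, 5); releases (0, 2, 2), pool now (4, 2, 7)
  task-2: need (3, 2, 1) fits (4, 2, 7); releases (0, 2, 2), pool now (4, 4, 9)
  task-0 still needs (1, 1, 10) but only (4, 4, 9) is free — short on R1
  task-6 still needs (2, 4, 11) but only (4, 4, 9) is free — short on R1
  task-4 still needs (2, 4, 10) but only (4, 4, 9) is free — short on R1
Processes that can never finish: task-0, task-6 and task-4.


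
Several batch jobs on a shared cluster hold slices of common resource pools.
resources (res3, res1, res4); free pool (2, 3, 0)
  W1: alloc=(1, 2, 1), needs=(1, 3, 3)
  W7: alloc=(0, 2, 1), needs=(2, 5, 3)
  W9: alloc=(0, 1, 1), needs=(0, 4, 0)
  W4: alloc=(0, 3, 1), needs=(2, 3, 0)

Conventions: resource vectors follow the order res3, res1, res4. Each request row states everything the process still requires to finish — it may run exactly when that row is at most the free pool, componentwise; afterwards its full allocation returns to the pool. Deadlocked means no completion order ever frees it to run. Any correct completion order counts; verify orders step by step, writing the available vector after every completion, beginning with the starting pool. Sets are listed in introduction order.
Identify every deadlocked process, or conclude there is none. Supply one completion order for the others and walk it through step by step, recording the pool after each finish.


Deadlocked: W1 and W7.
Key observation: after W4, W9 complete, (2, 7, 2) is the best the pool ever gets, yet each leftover process wants more res4.
A valid finishing order for the others: W4, W9. Step-by-step check:
  pool = (2, 3, 0)
  W4 needs (2, 3, 0) <= (2, 3, 0) -> finishes; pool += (0, 3, 1) = (2, 6, 1)
  W9 needs (0, 4, 0) <= (2, 6, 1) -> finishes; pool += (0, 1, 1) = (2, 7, 2)
The stuck group stays short no matter what:
  W1 still needs (1, 3, 3) but only (2, 7, 2) is free — short on res4
  W7 still needs (2, 5, 3) but only (2, 7, 2) is free — short on res4


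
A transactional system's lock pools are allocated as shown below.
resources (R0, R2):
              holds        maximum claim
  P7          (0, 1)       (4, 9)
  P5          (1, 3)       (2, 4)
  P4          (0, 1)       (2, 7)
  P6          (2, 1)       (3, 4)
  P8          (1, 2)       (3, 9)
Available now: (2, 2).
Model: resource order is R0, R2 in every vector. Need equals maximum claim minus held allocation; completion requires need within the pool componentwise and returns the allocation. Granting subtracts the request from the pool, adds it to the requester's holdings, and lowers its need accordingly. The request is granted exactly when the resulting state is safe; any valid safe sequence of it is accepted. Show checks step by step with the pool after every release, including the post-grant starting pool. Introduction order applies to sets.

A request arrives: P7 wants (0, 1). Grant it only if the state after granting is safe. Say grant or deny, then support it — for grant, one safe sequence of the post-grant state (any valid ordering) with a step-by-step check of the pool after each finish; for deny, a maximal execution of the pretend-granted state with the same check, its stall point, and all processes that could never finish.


DENY. Granting would leave the state unsafe.
Key observation: no order helps: past P5, P6, the free pool tops out at (5, 5), below what each blocked process needs in R2.
After a pretend grant, a maximal execution: P5, P6 — then nothing else fits. Step-by-step check:
  pool = (2, 1)
  P5 needs (1, 1) <= (2, 1) -> finishes; pool += (1, 3) = (3, 4)
  P6 needs (1, 3) <= (3, 4) -> finishes; pool += (2, 1) = (5, 5)
  P7 still needs (4, 7) but only (5, 5) is free — short on R2
  P4 still needs (2, 6) but only (5, 5) is free — short on R2
  P8 still needs (2, 7) but only (5, 5) is free — short on R2
Had the request been granted, P7, P4 and P8 could never finish.


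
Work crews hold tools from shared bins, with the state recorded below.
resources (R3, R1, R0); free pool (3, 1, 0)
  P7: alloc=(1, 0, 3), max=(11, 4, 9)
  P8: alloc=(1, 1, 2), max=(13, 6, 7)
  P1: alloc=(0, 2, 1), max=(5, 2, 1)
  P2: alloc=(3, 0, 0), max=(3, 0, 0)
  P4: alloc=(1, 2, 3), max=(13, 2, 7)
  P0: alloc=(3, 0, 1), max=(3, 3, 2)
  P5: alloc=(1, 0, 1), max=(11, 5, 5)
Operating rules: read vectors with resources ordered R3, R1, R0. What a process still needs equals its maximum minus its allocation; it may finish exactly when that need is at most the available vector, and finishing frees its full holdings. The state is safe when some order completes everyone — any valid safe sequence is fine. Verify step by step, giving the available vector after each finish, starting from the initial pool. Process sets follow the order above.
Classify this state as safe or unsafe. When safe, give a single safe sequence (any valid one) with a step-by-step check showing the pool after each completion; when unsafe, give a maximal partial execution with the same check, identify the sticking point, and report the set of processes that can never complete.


The state is UNSAFE.
Key observation: P2, P1, P0 can finish, but then (9, 3, 2) is all there is, and the blocked group's R3 demands exceed it.
Going as far as possible: P2, P1, P0; after that, nothing fits. Step-by-step check:
  pool = (3, 1, 0)
  P2: need (0, 0, 0) fits (3, 1, 0); releases (3, 0, 0), pool now (6, 1, 0)
  P1: need (5, 0, 0) fits (6, 1, 0); releases (0, 2, 1), pool now (6, 3, 1)
  P0: need (0, 3, 1) fits (6, 3, 1); releases (3, 0, 1), pool now (9, 3, 2)
  P7 cannot run: need (10, 4, 6) vs free (9, 3, 2) (insufficient R3, R1 and R0)
  P8 cannot run: need (12, 5, 5) vs free (9, 3, 2) (insufficient R3, R1 and R0)
  P4 cannot run: need (12, 0, 4) vs free (9, 3, 2) (insufficient R3 and R0)
  P5 cannot run: need (10, 5, 4) vs free (9, 3, 2) (insufficient R3, R1 and R0)
Processes that can never finish: P7, P8, P4 and P5.


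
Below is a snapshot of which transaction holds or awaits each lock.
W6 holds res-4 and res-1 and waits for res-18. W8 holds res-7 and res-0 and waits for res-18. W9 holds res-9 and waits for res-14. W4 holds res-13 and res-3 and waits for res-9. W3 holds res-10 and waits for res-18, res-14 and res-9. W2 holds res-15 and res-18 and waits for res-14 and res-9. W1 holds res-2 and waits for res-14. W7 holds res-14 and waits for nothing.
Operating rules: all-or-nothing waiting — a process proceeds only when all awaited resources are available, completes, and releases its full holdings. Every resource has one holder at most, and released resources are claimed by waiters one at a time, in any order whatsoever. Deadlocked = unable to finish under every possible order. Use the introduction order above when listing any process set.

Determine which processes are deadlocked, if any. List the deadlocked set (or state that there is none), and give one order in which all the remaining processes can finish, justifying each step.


The deadlocked set is empty.
Key observation: every chain of waits terminates; starting from the processes that wait on nothing, all the rest unlock in turn.
The rest can finish in the order W7, W9, W2, W1, W8, W4, W3, W6.
Walking it through:
  W7: no waits; runs immediately, freeing res-14
  W9: everything it awaited (res-14) is free; runs, freeing res-9
  W2: everything it awaited (res-14 and res-9) is free; runs, freeing res-15 and res-18
  W1: everything it awaited (res-14) is free; runs, freeing res-2
  W8: everything it awaited (res-18) is free; runs, freeing res-7 and res-0
  W4: everything it awaited (res-9) is free; runs, freeing res-13 and res-3
  W3: everything it awaited (res-18, res-14 and res-9) is free; runs, freeing res-10
  W6: everything it awaited (res-18) is free; runs, freeing res-4 and res-1


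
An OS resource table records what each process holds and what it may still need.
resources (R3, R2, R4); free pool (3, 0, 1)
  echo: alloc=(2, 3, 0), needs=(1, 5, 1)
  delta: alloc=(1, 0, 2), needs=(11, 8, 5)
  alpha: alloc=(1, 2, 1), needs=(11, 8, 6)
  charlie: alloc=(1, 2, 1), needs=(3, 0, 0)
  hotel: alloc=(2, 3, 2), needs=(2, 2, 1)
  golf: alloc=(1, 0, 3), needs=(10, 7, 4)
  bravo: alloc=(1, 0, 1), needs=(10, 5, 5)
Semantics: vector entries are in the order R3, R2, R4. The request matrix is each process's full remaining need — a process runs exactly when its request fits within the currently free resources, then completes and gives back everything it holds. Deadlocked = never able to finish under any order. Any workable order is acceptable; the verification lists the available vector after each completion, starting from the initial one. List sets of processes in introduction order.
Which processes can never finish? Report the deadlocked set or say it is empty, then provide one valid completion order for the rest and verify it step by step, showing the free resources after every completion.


Deadlocked set: delta, alpha, golf and bravo.
Key observation: once charlie, hotel, echo finish, the pool peaks at (8, 8, 4) — and every remaining process still needs more R3 than that.
A valid finishing order for the others: charlie, hotel, echo. Verifying each step:
  pool = (3, 0, 1)
  run charlie (needs (3, 0, 0), free (3, 0, 1)); after release of (1, 2, 1) the pool is (4, 2, 2)
  run hotel (needs (2, 2, 1), free (4, 2, 2)); after release of (2, 3, 2) the pool is (6, 5, 4)
  run echo (needs (1, 5, 1), free (6, 5, 4)); after release of (2, 3, 0) the pool is (8, 8, 4)
The stuck group stays short no matter what:
  blocked: delta wants (11, 8, 5), pool (8, 8, 4) — not enough R3 and R4
  blocked: alpha wants (11, 8, 6), pool (8, 8, 4) — not enough R3 and R4
  blocked: golf wants (10, 7, 4), pool (8, 8, 4) — not enough R3
  blocked: bravo wants (10, 5, 5), pool (8, 8, 4) — not enough R3 and R4


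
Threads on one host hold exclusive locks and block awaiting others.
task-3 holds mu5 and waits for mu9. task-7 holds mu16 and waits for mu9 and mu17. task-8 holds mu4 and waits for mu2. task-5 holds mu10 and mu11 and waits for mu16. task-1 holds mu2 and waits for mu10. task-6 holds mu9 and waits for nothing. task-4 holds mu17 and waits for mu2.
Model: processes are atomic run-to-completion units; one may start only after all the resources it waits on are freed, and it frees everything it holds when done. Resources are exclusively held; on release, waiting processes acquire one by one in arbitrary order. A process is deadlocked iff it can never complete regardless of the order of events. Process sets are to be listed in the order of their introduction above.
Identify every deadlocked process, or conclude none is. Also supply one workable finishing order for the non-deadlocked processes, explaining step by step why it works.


The deadlocked set is task-7, task-8, task-5, task-1 and task-4.
Key observation: nobody on the ring task-7 -> task-4 -> task-1 -> task-5 -> task-7 can start until another member finishes, which never happens; task-8 waits into the deadlock from upstream.
The rest can finish in the order task-6, task-3.
Check, step by step:
  task-6 waits on nothing -> runs at once and releases mu9
  run task-3 (all its waits — mu9 — are resolved); releases mu5


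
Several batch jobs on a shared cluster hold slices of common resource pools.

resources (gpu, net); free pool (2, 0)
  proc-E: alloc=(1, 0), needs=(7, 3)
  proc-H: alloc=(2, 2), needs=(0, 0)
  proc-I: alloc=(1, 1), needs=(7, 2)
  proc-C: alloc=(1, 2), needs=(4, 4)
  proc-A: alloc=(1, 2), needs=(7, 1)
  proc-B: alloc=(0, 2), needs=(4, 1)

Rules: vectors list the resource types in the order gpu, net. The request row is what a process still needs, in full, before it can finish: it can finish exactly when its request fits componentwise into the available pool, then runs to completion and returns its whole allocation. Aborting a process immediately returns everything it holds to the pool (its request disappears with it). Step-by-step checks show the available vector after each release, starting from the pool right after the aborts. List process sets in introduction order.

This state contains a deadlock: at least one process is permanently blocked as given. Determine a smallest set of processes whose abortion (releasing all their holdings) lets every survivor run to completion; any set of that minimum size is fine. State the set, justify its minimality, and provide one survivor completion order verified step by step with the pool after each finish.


The answer: abort proc-E and proc-A.
Key observation: aborting proc-E and proc-A returns (2, 2), and proc-I — hopeless before — runs at step 4 with the returned capacity in the pool.
Why nothing smaller works — every single abort fails: proc-E alone leaves proc-I blocked (short on gpu); proc-H alone leaves proc-E blocked (short on gpu); proc-I alone leaves proc-E blocked (short on gpu); proc-C alone leaves proc-E blocked (short on gpu); proc-A alone leaves proc-E blocked (short on gpu); proc-B alone leaves proc-E blocked (short on gpu).
The survivors complete as proc-H, proc-B, proc-C, proc-I. Walking it through (starting from the post-abort pool):
  pool = (4, 2)
  proc-H needs (0, 0) <= (4, 2) -> finishes; pool += (2, 2) = (6, 4)
  proc-B needs (4, 1) <= (6, 4) -> finishes; pool += (0, 2) = (6, 6)
  proc-C needs (4, 4) <= (6, 6) -> finishes; pool += (1, 2) = (7, 8)
  proc-I needs (7, 2) <= (7, 8) -> finishes; pool += (1, 1) = (8, 9)


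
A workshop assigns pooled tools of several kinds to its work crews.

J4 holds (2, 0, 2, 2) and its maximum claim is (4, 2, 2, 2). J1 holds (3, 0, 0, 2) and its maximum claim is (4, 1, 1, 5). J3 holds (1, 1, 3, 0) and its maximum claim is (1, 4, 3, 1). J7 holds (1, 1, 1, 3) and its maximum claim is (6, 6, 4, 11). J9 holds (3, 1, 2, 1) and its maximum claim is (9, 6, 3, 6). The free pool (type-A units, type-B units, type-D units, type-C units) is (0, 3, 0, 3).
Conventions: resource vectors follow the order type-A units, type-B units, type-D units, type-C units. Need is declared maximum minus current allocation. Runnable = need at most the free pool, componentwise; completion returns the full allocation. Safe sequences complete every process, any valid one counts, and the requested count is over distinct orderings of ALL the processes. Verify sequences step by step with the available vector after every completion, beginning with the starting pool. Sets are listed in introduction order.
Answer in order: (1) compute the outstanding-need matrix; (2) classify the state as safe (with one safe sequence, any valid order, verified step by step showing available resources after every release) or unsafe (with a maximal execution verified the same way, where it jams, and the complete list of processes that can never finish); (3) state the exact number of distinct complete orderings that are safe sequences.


(1) Outstanding need per process (order type-A units, type-B units, type-D units, type-C units):
  J4: (2, 2, 0, 0)
  J1: (1, 1, 1, 3)
  J3: (0, 3, 0, 1)
  J7: (5, 5, 3, 8)
  J9: (6, 5, 1, 5)
(2) UNSAFE — no complete ordering exists.
Key observation: even finishing J3, J1, J4 leaves just (6, 4, 5, 7) free — too little type-B units for any of the remaining processes.
A maximal execution: J3, J1, J4 — then nothing else fits. Verifying each step:
  pool = (0, 3, 0, 3)
  J3 needs (0, 3, 0, 1) <= (0, 3, 0, 3) -> finishes; pool += (1, 1, 3, 0) = (1, 4, 3, 3)
  J1 needs (1, 1, 1, 3) <= (1, 4, 3, 3) -> finishes; pool += (3, 0, 0, 2) = (4, 4, 3, 5)
  J4 needs (2, 2, 0, 0) <= (4, 4, 3, 5) -> finishes; pool += (2, 0, 2, 2) = (6, 4, 5, 7)
  J7 cannot run: need (5, 5, 3, 8) vs free (6, 4, 5, 7) (insufficient type-B units and type-C units)
  J9 cannot run: need (6, 5, 1, 5) vs free (6, 4, 5, 7) (insufficient type-B units)
Permanently blocked: J7 and J9.
(3) The exact count: 0 of the possible complete orderings are safe sequences.


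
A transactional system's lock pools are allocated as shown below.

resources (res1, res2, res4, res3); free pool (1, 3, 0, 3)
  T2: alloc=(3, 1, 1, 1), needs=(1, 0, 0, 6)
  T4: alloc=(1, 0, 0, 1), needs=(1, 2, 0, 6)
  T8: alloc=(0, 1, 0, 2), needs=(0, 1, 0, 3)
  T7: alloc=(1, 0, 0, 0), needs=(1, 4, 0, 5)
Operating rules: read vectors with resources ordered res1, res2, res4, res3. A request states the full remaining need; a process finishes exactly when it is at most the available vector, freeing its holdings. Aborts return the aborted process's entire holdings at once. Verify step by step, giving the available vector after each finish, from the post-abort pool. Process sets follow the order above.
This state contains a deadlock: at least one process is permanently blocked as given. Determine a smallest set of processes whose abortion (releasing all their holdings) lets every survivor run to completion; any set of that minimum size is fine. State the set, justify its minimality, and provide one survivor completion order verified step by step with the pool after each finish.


Abort T4.
Key observation: the deadlocked T2 becomes finishable only because T4 released (1, 0, 0, 1); it completes at step 2 below.
Minimality: the empty abort set fails — the state is deadlocked as it stands.
Survivors finish in the order: T8, T2, T7. Walking it through (pool after the aborts first):
  pool = (2, 3, 0, 4)
  run T8 (needs (0, 1, 0, 3), free (2, 3, 0, 4)); after release of (0, 1, 0, 2) the pool is (2, 4, 0, 6)
  run T2 (needs (1, 0, 0, 6), free (2, 4, 0, 6)); after release of (3, 1, 1, 1) the pool is (5, 5, 1, 7)
  run T7 (needs (1, 4, 0, 5), free (5, 5, 1, 7)); after release of (1, 0, 0, 0) the pool is (6, 5, 1, 7)


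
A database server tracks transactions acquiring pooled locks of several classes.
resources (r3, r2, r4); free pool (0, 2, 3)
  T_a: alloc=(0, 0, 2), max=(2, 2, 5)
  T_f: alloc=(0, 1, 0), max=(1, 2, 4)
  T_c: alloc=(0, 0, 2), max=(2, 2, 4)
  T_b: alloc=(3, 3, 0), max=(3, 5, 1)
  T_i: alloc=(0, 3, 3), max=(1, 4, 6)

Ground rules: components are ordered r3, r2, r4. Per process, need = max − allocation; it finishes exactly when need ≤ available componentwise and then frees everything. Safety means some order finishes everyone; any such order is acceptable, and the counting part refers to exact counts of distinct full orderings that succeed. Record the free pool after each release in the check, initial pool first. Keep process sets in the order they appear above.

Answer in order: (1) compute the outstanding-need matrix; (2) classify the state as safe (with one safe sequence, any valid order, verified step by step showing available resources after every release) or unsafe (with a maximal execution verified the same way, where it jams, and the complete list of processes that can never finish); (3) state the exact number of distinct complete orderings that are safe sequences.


(1) Remaining need (order r3, r2, r4):
  T_a: (2, 2, 3)
  T_f: (1, 1, 4)
  T_c: (2, 2, 2)
  T_b: (0, 2, 1)
  T_i: (1, 1, 3)
(2) The state is SAFE; one workable sequence: T_b, T_c, T_f, T_a, T_i.
Key observation: T_b is the earliest step where a requested resource binds exactly: need (0, 2, 1), pool (0, 2, 3) at its turn.
Check, step by step:
  pool = (0, 2, 3)
  run T_b (needs (0, 2, 1), free (0, 2, 3)); after release of (3, 3, 0) the pool is (3, 5, 3)
  run T_c (needs (2, 2, 2), free (3, 5, 3)); after release of (0, 0, 2) the pool is (3, 5, 5)
  run T_f (needs (1, 1, 4), free (3, 5, 5)); after release of (0, 1, 0) the pool is (3, 6, 5)
  run T_a (needs (2, 2, 3), free (3, 6, 5)); after release of (0, 0, 2) the pool is (3, 6, 7)
  run T_i (needs (1, 1, 3), free (3, 6, 7)); after release of (0, 3, 3) the pool is (3, 9, 10)
(3) The exact count: 18 of the possible complete orderings are safe sequences.
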